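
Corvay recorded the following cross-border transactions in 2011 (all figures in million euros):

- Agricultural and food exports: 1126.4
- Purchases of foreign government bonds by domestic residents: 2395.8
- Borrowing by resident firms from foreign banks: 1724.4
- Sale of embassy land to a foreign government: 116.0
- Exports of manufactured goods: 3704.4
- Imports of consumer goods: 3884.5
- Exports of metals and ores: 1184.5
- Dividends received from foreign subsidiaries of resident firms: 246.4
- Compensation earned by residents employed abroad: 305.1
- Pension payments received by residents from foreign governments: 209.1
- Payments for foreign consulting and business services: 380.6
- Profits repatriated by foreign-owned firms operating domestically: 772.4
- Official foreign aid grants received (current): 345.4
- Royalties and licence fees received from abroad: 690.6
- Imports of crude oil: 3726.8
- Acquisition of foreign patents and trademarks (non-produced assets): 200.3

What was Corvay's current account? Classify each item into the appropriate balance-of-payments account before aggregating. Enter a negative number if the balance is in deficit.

Goods: -3884.5 + 1126.4 - 3726.8 + 1184.5 + 3704.4 = -1596.0
Services: 690.6 - 380.6 = 310.0
Primary income: -772.4 + 305.1 + 246.4 = -220.9
Secondary income: 345.4 + 209.1 = 554.5
Current account = (-1596.0) + 310.0 + (-220.9) + 554.5 = -952.4
(Excluded from the current account — financial account: purchases of foreign government bonds by domestic residents 2395.8, borrowing by resident firms from foreign banks 1724.4; capital account: sale of embassy land to a foreign government 116.0, acquisition of foreign patents and trademarks (non-produced assets) 200.3.)

-952.4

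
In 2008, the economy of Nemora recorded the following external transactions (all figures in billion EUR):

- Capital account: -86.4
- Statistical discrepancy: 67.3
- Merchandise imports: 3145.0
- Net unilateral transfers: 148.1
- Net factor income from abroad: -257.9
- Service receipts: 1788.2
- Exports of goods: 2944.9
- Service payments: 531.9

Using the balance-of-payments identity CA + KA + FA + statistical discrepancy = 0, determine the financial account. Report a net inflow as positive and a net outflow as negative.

Goods balance = 2944.9 - 3145.0 = -200.1
Services balance = 1788.2 - 531.9 = 1256.3
Trade balance (goods + services) = -200.1 + 1256.3 = 1056.2
Net primary income = -257.9
Net secondary income = 148.1
Current account = 1056.2 + (-257.9) + 148.1 = 946.4
Financial account = -(946.4 + (-86.4) + 67.3) = -927.3

-927.3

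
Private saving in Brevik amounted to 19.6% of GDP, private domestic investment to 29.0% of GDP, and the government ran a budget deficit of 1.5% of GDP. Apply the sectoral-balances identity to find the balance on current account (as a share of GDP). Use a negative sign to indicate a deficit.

By the sectoral-balances identity, CA = (S_private - I) + (T - G).
Private balance = 19.6 - 29.0 = -9.4
Government balance (T - G) = -1.5
CA = -9.4 + (-1.5) = -10.9

-10.9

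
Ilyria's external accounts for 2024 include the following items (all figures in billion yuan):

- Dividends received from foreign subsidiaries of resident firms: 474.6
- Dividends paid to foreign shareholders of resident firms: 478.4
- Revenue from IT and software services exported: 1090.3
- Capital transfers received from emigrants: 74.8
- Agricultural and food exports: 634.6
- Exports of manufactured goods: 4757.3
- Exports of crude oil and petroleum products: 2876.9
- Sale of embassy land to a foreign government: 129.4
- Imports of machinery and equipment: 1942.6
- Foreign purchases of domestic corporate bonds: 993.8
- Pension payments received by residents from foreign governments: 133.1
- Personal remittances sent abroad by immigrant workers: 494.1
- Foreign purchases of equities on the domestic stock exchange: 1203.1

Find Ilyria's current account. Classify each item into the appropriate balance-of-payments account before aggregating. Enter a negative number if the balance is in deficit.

Goods: 634.6 + 2876.9 + 4757.3 - 1942.6 = 6326.2
Services: 1090.3
Primary income: 474.6 - 478.4 = -3.8
Secondary income: -494.1 + 133.1 = -361.0
Current account = 6326.2 + 1090.3 + (-3.8) + (-361.0) = 7051.7
(Excluded from the current account — capital account: capital transfers received from emigrants 74.8, sale of embassy land to a foreign government 129.4; financial account: foreign purchases of domestic corporate bonds 993.8, foreign purchases of equities on the domestic stock exchange 1203.1.)

7051.7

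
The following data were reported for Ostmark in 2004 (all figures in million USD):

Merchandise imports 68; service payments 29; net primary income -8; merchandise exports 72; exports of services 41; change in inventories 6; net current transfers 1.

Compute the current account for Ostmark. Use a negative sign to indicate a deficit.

9

Goods balance = 72 - 68 = 4
Services balance = 41 - 29 = 12
Trade balance (goods + services) = 4 + 12 = 16
Net primary income = -8
Net secondary income = 1
Current account = 16 + (-8) + 1 = 9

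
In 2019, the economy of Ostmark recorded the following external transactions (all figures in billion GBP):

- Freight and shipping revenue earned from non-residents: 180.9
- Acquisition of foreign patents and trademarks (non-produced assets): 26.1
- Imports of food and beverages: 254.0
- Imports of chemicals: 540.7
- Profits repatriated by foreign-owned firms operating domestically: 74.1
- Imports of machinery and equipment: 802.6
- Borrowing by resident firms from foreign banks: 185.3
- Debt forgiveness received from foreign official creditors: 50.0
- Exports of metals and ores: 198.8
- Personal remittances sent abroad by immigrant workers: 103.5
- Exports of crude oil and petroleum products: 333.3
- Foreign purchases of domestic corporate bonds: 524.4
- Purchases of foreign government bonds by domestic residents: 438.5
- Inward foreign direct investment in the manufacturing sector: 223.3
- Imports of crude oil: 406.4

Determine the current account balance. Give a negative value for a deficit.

Goods: -540.7 + 333.3 - 254.0 - 406.4 + 198.8 - 802.6 = -1471.6
Services: 180.9
Primary income: -74.1
Secondary income: -103.5
Current account = (-1471.6) + 180.9 + (-74.1) + (-103.5) = -1468.3
(Excluded from the current account — capital account: acquisition of foreign patents and trademarks (non-produced assets) 26.1, debt forgiveness received from foreign official creditors 50.0; financial account: borrowing by resident firms from foreign banks 185.3, foreign purchases of domestic corporate bonds 524.4, purchases of foreign government bonds by domestic residents 438.5, inward foreign direct investment in the manufacturing sector 223.3.)

-1468.3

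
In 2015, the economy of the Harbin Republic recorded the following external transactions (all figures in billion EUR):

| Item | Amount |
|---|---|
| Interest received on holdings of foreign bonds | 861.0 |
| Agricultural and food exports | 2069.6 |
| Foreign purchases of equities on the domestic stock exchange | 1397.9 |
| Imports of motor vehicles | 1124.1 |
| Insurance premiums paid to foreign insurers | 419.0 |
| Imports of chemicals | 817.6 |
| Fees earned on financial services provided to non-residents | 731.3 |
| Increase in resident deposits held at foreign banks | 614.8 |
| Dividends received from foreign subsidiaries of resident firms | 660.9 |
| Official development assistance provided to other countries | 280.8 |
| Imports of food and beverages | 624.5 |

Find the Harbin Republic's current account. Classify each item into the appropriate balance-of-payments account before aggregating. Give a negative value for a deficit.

Goods: -817.6 - 624.5 - 1124.1 + 2069.6 = -496.6
Services: -419.0 + 731.3 = 312.3
Primary income: 660.9 + 861.0 = 1521.9
Secondary income: -280.8
Current account = (-496.6) + 312.3 + 1521.9 + (-280.8) = 1056.8
(Excluded from the current account — financial account: foreign purchases of equities on the domestic stock exchange 1397.9, increase in resident deposits held at foreign banks 614.8.)

1056.8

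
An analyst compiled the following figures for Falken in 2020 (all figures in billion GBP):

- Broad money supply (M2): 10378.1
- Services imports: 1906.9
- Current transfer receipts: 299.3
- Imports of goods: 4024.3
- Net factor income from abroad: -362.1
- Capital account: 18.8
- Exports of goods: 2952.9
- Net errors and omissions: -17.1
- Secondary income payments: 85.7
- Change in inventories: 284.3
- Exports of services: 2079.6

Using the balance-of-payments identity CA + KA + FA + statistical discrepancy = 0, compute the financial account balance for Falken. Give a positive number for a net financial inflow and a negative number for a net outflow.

Goods balance = 2952.9 - 4024.3 = -1071.4
Services balance = 2079.6 - 1906.9 = 172.7
Trade balance (goods + services) = -1071.4 + 172.7 = -898.7
Net primary income = -362.1
Net secondary income = 299.3 - 85.7 = 213.6
Current account = -898.7 + (-362.1) + 213.6 = -1047.2
Financial account = -(-1047.2 + 18.8 + (-17.1)) = 1045.5

1045.5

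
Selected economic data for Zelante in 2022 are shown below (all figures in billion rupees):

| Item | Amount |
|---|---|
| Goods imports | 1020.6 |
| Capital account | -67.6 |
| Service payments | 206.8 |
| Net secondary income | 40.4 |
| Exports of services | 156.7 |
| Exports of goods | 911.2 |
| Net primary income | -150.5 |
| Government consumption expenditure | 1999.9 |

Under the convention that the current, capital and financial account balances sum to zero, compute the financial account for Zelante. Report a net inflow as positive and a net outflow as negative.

Goods balance = 911.2 - 1020.6 = -109.4
Services balance = 156.7 - 206.8 = -50.1
Trade balance (goods + services) = -109.4 + (-50.1) = -159.5
Net primary income = -150.5
Net secondary income = 40.4
Current account = -159.5 + (-150.5) + 40.4 = -269.6
Financial account = -(-269.6 + (-67.6)) = 337.2

337.2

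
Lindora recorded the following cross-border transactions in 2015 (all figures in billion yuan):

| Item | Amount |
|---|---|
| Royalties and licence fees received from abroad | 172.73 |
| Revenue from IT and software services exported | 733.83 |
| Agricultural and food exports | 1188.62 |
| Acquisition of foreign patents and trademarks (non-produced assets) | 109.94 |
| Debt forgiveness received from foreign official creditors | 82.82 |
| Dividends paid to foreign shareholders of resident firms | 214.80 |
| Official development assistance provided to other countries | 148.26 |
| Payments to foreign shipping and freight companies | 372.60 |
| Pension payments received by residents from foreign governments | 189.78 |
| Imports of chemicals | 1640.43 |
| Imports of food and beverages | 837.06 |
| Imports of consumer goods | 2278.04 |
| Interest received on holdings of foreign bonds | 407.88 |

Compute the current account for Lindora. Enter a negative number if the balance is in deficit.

-2798.35

Goods: -837.06 - 2278.04 - 1640.43 + 1188.62 = -3566.91
Services: 172.73 - 372.60 + 733.83 = 533.96
Primary income: -214.80 + 407.88 = 193.08
Secondary income: -148.26 + 189.78 = 41.52
Current account = (-3566.91) + 533.96 + 193.08 + 41.52 = -2798.35
(Excluded from the current account — capital account: acquisition of foreign patents and trademarks (non-produced assets) 109.94, debt forgiveness received from foreign official creditors 82.82.)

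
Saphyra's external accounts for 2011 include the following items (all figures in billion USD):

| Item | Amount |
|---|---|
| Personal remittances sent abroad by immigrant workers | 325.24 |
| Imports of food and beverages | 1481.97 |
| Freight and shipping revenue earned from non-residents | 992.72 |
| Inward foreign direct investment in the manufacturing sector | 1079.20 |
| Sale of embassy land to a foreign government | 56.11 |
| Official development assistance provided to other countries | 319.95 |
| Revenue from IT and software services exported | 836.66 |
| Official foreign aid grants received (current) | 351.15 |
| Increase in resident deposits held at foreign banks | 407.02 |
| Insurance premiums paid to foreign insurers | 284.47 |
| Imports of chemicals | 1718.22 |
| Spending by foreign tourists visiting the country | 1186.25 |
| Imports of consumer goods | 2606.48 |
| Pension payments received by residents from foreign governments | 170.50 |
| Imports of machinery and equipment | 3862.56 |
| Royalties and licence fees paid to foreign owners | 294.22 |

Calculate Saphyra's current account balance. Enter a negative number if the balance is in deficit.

-7355.83

Goods: -3862.56 - 1718.22 - 1481.97 - 2606.48 = -9669.23
Services: 836.66 + 992.72 - 294.22 - 284.47 + 1186.25 = 2436.94
Secondary income: 170.50 - 319.95 - 325.24 + 351.15 = -123.54
Current account = (-9669.23) + 2436.94 + (-123.54) = -7355.83
(Excluded from the current account — financial account: inward foreign direct investment in the manufacturing sector 1079.20, increase in resident deposits held at foreign banks 407.02; capital account: sale of embassy land to a foreign government 56.11.)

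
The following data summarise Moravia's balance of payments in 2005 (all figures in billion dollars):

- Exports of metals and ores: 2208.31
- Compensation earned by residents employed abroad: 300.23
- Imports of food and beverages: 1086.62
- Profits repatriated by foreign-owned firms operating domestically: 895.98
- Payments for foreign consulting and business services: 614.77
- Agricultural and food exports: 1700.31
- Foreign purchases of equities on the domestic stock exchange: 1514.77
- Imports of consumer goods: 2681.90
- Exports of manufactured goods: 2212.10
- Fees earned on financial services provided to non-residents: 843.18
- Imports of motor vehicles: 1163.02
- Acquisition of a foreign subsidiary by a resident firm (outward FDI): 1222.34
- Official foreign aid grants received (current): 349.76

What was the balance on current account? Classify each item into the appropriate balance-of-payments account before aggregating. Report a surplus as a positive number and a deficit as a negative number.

1171.60

Goods: -1163.02 + 2212.10 + 1700.31 + 2208.31 - 2681.90 - 1086.62 = 1189.18
Services: -614.77 + 843.18 = 228.41
Primary income: -895.98 + 300.23 = -595.75
Secondary income: 349.76
Current account = 1189.18 + 228.41 + (-595.75) + 349.76 = 1171.60
(Excluded from the current account — financial account: foreign purchases of equities on the domestic stock exchange 1514.77, acquisition of a foreign subsidiary by a resident firm (outward FDI) 1222.34.)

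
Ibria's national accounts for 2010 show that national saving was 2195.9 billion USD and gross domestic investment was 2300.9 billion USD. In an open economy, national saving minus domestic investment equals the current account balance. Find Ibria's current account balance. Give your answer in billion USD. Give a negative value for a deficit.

-105.0

CA = S - I = 2195.9 - 2300.9 = -105.0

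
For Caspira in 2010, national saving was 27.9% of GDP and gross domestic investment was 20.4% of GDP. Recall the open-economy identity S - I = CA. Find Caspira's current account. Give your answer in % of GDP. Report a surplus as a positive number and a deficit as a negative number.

7.5

S - I = CA (net lending to the rest of the world).
CA = S - I = 27.9 - 20.4 = 7.5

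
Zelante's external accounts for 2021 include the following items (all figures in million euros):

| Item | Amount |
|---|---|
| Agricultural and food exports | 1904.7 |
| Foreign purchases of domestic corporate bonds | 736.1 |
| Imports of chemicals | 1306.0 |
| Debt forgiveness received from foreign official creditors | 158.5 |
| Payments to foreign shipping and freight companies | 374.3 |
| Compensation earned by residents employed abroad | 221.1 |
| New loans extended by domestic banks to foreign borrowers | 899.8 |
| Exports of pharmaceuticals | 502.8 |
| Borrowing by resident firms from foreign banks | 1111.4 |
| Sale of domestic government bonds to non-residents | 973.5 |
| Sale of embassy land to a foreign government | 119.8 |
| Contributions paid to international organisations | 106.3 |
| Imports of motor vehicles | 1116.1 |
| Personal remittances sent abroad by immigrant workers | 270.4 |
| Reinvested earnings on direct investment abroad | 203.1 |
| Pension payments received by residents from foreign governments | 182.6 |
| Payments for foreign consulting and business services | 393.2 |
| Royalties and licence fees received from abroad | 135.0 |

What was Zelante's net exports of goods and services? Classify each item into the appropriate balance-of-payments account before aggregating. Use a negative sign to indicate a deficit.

-647.1

Goods: 1904.7 + 502.8 - 1306.0 - 1116.1 = -14.6
Services: -374.3 - 393.2 + 135.0 = -632.5
Trade balance = -14.6 + (-632.5) = -647.1
(Excluded from the trade balance — financial account: foreign purchases of domestic corporate bonds 736.1, new loans extended by domestic banks to foreign borrowers 899.8, borrowing by resident firms from foreign banks 1111.4, sale of domestic government bonds to non-residents 973.5; capital account: debt forgiveness received from foreign official creditors 158.5, sale of embassy land to a foreign government 119.8; primary income: compensation earned by residents employed abroad 221.1, reinvested earnings on direct investment abroad 203.1; secondary income: contributions paid to international organisations 106.3, personal remittances sent abroad by immigrant workers 270.4, pension payments received by residents from foreign governments 182.6.)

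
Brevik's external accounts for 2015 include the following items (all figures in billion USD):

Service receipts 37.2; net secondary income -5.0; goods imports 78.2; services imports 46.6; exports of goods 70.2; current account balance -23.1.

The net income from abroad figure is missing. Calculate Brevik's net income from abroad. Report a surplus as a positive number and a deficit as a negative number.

Current account = goods balance + services balance + net primary income + net secondary income
Sum of the known components = -22.4
Net income from abroad = CA - (known components) = -23.1 - (-22.4) = -0.7

-0.7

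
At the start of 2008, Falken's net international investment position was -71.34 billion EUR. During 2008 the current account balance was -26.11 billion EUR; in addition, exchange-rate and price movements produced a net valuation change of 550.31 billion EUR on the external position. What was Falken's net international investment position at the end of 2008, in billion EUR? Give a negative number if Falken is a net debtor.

Change in NIIP = current account + net valuation change = -26.11 + 550.31 = 524.20
End-of-year NIIP = -71.34 + 524.20 = 452.86

452.86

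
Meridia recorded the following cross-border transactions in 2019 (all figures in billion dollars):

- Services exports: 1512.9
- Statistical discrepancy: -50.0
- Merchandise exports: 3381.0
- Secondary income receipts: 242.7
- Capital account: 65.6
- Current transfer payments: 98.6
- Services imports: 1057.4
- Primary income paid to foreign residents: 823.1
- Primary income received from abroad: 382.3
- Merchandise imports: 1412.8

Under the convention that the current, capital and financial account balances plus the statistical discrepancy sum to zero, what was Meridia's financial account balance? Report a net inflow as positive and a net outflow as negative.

Goods balance = 3381.0 - 1412.8 = 1968.2
Services balance = 1512.9 - 1057.4 = 455.5
Trade balance (goods + services) = 1968.2 + 455.5 = 2423.7
Net primary income = 382.3 - 823.1 = -440.8
Net secondary income = 242.7 - 98.6 = 144.1
Current account = 2423.7 + (-440.8) + 144.1 = 2127.0
Financial account = -(2127.0 + 65.6 + (-50.0)) = -2142.6

-2142.6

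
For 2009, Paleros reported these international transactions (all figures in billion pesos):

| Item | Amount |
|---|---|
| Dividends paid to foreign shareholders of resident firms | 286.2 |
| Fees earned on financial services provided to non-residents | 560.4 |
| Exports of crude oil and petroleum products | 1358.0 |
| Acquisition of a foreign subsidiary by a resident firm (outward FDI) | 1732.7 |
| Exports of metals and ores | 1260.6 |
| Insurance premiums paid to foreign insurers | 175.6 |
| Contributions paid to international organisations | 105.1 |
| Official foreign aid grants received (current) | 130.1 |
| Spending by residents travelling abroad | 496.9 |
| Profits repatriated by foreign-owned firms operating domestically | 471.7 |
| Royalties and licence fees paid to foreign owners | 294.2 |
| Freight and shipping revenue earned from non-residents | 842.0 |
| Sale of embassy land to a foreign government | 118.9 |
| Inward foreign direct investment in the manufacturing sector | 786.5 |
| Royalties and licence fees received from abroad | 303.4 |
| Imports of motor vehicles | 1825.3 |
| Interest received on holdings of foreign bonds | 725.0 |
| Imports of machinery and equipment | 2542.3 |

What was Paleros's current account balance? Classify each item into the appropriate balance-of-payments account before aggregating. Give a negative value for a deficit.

Goods: -2542.3 + 1358.0 - 1825.3 + 1260.6 = -1749.0
Services: -175.6 + 303.4 + 842.0 - 294.2 - 496.9 + 560.4 = 739.1
Primary income: -471.7 - 286.2 + 725.0 = -32.9
Secondary income: 130.1 - 105.1 = 25.0
Current account = (-1749.0) + 739.1 + (-32.9) + 25.0 = -1017.8
(Excluded from the current account — financial account: acquisition of a foreign subsidiary by a resident firm (outward FDI) 1732.7, inward foreign direct investment in the manufacturing sector 786.5; capital account: sale of embassy land to a foreign government 118.9.)

-1017.8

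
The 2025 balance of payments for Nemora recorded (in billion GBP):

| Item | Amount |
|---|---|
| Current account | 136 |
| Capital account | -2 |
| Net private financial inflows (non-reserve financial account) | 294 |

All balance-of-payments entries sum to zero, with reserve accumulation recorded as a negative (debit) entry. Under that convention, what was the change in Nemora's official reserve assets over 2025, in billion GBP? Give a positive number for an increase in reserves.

Official reserve transactions balance = -(136 + (-2) + 294) = -428
An accumulation of reserves is recorded as a debit (negative entry), so the change in the stock of reserves is the negative of that balance.
Change in official reserves = -(-428) = 428

428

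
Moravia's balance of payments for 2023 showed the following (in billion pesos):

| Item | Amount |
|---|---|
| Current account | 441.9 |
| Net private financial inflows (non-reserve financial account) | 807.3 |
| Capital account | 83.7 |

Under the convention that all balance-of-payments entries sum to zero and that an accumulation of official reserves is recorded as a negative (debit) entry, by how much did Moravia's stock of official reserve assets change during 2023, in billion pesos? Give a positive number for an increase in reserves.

Official reserve transactions balance = -(441.9 + 83.7 + 807.3) = -1332.9
An accumulation of reserves is recorded as a debit (negative entry), so the change in the stock of reserves is the negative of that balance.
Change in official reserves = -(-1332.9) = 1332.9

1332.9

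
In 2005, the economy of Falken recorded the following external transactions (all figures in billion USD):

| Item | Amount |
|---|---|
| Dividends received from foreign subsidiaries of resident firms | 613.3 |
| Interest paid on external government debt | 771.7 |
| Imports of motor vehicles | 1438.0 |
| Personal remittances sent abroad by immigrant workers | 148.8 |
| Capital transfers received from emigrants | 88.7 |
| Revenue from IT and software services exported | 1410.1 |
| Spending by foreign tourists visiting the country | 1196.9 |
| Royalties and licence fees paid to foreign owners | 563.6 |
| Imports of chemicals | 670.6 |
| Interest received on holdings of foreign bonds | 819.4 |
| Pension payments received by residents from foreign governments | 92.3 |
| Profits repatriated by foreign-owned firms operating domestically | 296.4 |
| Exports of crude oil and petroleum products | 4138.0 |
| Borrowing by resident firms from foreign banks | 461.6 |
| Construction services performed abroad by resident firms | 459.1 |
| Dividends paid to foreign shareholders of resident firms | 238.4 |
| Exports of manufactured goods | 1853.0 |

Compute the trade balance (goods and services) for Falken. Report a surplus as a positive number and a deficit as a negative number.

Goods: 4138.0 - 670.6 + 1853.0 - 1438.0 = 3882.4
Services: 1196.9 + 459.1 + 1410.1 - 563.6 = 2502.5
Trade balance = 3882.4 + 2502.5 = 6384.9
(Excluded from the trade balance — primary income: dividends received from foreign subsidiaries of resident firms 613.3, interest paid on external government debt 771.7, interest received on holdings of foreign bonds 819.4, profits repatriated by foreign-owned firms operating domestically 296.4, dividends paid to foreign shareholders of resident firms 238.4; secondary income: personal remittances sent abroad by immigrant workers 148.8, pension payments received by residents from foreign governments 92.3; capital account: capital transfers received from emigrants 88.7; financial account: borrowing by resident firms from foreign banks 461.6.)

6384.9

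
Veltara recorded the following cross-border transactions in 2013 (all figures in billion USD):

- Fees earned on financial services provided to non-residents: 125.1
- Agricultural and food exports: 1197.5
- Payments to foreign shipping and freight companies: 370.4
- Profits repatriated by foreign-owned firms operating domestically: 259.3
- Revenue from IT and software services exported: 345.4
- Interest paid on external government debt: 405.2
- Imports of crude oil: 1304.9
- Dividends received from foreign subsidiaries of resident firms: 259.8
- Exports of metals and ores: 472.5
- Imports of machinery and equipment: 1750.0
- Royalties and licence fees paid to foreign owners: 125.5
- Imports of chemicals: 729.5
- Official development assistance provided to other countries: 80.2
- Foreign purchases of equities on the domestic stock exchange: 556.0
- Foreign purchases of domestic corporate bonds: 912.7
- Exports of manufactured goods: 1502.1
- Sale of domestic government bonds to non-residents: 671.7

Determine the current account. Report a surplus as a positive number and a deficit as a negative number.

Goods: -729.5 - 1750.0 + 472.5 - 1304.9 + 1502.1 + 1197.5 = -612.3
Services: 125.1 - 125.5 + 345.4 - 370.4 = -25.4
Primary income: -405.2 - 259.3 + 259.8 = -404.7
Secondary income: -80.2
Current account = (-612.3) + (-25.4) + (-404.7) + (-80.2) = -1122.6
(Excluded from the current account — financial account: foreign purchases of equities on the domestic stock exchange 556.0, foreign purchases of domestic corporate bonds 912.7, sale of domestic government bonds to non-residents 671.7.)

-1122.6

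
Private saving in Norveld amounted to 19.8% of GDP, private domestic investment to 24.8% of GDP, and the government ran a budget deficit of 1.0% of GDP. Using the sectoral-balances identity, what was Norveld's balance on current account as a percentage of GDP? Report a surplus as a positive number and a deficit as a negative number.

-6.0

By the sectoral-balances identity, CA = (S_private - I) + (T - G).
Private balance = 19.8 - 24.8 = -5.0
Government balance (T - G) = -1.0
CA = -5.0 + (-1.0) = -6.0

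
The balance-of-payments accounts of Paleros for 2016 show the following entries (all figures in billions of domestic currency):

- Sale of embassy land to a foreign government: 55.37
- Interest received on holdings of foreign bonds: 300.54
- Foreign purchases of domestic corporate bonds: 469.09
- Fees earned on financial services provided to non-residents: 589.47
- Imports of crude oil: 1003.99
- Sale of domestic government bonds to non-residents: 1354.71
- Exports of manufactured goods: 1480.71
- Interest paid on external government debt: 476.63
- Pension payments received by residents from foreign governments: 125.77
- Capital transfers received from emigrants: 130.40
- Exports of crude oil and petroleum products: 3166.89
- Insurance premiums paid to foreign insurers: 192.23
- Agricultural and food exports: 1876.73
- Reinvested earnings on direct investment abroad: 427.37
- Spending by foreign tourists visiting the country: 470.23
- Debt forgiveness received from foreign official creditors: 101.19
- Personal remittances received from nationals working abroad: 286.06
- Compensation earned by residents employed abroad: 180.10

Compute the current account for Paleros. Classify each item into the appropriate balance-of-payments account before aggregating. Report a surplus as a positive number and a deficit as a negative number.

Goods: -1003.99 + 1876.73 + 1480.71 + 3166.89 = 5520.34
Services: 470.23 - 192.23 + 589.47 = 867.47
Primary income: 180.10 - 476.63 + 427.37 + 300.54 = 431.38
Secondary income: 286.06 + 125.77 = 411.83
Current account = 5520.34 + 867.47 + 431.38 + 411.83 = 7231.02
(Excluded from the current account — capital account: sale of embassy land to a foreign government 55.37, capital transfers received from emigrants 130.40, debt forgiveness received from foreign official creditors 101.19; financial account: foreign purchases of domestic corporate bonds 469.09, sale of domestic government bonds to non-residents 1354.71.)

7231.02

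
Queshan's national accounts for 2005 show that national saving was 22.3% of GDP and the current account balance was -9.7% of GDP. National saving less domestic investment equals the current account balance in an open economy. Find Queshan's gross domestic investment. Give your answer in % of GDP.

S - I = CA (net lending to the rest of the world).
I = S - CA = 22.3 - (-9.7) = 32.0

32.0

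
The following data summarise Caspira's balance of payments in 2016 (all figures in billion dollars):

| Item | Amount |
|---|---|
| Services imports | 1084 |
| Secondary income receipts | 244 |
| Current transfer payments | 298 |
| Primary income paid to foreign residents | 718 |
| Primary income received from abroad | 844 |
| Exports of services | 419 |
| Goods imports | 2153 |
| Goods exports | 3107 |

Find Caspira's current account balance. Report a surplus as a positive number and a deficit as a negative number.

361

Goods balance = 3107 - 2153 = 954
Services balance = 419 - 1084 = -665
Trade balance (goods + services) = 954 + (-665) = 289
Net primary income = 844 - 718 = 126
Net secondary income = 244 - 298 = -54
Current account = 289 + 126 + (-54) = 361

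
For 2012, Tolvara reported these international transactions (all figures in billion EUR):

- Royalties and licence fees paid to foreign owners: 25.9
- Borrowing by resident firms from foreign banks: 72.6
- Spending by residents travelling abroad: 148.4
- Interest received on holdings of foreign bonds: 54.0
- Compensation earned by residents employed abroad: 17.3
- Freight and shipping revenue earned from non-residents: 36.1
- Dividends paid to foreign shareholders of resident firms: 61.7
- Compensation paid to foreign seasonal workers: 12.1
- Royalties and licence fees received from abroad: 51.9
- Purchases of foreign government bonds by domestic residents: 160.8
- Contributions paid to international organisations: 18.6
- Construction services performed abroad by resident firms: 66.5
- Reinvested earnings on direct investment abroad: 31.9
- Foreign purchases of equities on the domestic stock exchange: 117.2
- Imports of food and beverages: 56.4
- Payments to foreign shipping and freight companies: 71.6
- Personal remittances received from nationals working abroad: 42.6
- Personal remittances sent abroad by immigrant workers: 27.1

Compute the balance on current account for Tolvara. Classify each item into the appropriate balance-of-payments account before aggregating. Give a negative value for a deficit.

-121.5

Goods: -56.4
Services: -25.9 + 36.1 + 51.9 - 148.4 + 66.5 - 71.6 = -91.4
Primary income: -12.1 - 61.7 + 31.9 + 54.0 + 17.3 = 29.4
Secondary income: -27.1 - 18.6 + 42.6 = -3.1
Current account = (-56.4) + (-91.4) + 29.4 + (-3.1) = -121.5
(Excluded from the current account — financial account: borrowing by resident firms from foreign banks 72.6, purchases of foreign government bonds by domestic residents 160.8, foreign purchases of equities on the domestic stock exchange 117.2.)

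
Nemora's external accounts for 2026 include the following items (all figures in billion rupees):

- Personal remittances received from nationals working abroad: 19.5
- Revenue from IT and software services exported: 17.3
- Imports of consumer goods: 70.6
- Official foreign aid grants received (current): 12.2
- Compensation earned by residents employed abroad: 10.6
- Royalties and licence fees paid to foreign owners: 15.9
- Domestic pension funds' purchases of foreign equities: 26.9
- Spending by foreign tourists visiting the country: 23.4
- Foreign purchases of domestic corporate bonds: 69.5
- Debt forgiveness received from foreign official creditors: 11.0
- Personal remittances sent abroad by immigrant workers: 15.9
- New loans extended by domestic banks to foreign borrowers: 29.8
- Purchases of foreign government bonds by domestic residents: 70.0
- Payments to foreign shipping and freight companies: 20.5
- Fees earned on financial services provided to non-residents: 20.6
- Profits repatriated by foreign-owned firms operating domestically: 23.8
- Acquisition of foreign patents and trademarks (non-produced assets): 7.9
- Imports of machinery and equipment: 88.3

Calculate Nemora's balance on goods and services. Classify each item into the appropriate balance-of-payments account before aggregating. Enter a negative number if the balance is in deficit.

-134.0

Goods: -70.6 - 88.3 = -158.9
Services: 17.3 - 15.9 + 23.4 + 20.6 - 20.5 = 24.9
Trade balance = -158.9 + 24.9 = -134.0
(Excluded from the trade balance — secondary income: personal remittances received from nationals working abroad 19.5, official foreign aid grants received (current) 12.2, personal remittances sent abroad by immigrant workers 15.9; primary income: compensation earned by residents employed abroad 10.6, profits repatriated by foreign-owned firms operating domestically 23.8; financial account: domestic pension funds' purchases of foreign equities 26.9, foreign purchases of domestic corporate bonds 69.5, new loans extended by domestic banks to foreign borrowers 29.8, purchases of foreign government bonds by domestic residents 70.0; capital account: debt forgiveness received from foreign official creditors 11.0, acquisition of foreign patents and trademarks (non-produced assets) 7.9.)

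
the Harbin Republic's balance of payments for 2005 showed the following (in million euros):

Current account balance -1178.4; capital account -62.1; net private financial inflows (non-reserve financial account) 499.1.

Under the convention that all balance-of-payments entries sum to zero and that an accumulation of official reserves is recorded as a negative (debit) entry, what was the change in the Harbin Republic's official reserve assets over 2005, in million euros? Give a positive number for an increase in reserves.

-741.4

Official reserve transactions balance = -((-1178.4) + (-62.1) + 499.1) = 741.4
An accumulation of reserves is recorded as a debit (negative entry), so the change in the stock of reserves is the negative of that balance.
Change in official reserves = -(741.4) = -741.4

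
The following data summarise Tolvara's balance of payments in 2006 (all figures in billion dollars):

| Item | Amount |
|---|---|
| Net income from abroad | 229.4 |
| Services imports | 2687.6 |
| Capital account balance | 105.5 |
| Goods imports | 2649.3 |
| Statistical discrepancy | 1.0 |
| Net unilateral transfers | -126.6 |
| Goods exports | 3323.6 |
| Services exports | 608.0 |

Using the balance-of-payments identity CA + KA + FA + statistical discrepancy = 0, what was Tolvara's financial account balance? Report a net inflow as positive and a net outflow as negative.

Goods balance = 3323.6 - 2649.3 = 674.3
Services balance = 608.0 - 2687.6 = -2079.6
Trade balance (goods + services) = 674.3 + (-2079.6) = -1405.3
Net primary income = 229.4
Net secondary income = -126.6
Current account = -1405.3 + 229.4 + (-126.6) = -1302.5
Financial account = -(-1302.5 + 105.5 + 1.0) = 1196.0

1196.0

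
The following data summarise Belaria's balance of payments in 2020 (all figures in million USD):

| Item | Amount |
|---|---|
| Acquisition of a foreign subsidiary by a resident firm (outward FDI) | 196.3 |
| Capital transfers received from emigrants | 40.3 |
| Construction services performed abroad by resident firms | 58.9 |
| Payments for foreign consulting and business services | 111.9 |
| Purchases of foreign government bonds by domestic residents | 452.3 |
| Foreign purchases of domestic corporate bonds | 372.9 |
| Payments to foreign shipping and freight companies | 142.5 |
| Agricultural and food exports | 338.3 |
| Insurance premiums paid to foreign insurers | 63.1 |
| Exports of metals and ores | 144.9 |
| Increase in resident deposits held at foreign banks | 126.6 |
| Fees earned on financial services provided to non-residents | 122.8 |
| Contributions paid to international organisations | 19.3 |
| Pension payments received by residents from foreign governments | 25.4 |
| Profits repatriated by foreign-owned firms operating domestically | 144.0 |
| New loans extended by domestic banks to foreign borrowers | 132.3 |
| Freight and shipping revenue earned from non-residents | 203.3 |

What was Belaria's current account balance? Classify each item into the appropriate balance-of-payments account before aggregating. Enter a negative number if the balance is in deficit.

412.8

Goods: 338.3 + 144.9 = 483.2
Services: 122.8 + 58.9 + 203.3 - 63.1 - 111.9 - 142.5 = 67.5
Primary income: -144.0
Secondary income: 25.4 - 19.3 = 6.1
Current account = 483.2 + 67.5 + (-144.0) + 6.1 = 412.8
(Excluded from the current account — financial account: acquisition of a foreign subsidiary by a resident firm (outward FDI) 196.3, purchases of foreign government bonds by domestic residents 452.3, foreign purchases of domestic corporate bonds 372.9, increase in resident deposits held at foreign banks 126.6, new loans extended by domestic banks to foreign borrowers 132.3; capital account: capital transfers received from emigrants 40.3.)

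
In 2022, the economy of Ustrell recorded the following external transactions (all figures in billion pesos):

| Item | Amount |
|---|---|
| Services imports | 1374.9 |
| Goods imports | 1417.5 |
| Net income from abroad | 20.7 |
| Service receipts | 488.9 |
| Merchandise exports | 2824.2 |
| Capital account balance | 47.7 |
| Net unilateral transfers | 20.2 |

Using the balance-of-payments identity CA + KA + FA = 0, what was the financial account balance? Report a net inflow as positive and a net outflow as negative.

Goods balance = 2824.2 - 1417.5 = 1406.7
Services balance = 488.9 - 1374.9 = -886.0
Trade balance (goods + services) = 1406.7 + (-886.0) = 520.7
Net primary income = 20.7
Net secondary income = 20.2
Current account = 520.7 + 20.7 + 20.2 = 561.6
Financial account = -(561.6 + 47.7) = -609.3

-609.3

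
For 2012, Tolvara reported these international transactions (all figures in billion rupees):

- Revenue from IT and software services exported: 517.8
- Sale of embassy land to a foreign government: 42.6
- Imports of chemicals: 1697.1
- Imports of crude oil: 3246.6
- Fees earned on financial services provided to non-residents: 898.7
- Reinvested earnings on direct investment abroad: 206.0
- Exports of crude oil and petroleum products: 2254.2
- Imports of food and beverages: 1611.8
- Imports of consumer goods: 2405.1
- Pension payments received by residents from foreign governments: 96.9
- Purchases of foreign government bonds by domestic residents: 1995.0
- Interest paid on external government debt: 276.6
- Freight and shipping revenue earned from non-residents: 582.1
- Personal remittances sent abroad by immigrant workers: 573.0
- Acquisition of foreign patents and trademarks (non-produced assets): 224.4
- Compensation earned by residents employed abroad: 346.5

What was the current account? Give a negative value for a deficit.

-4908.0

Goods: -3246.6 - 1611.8 - 2405.1 - 1697.1 + 2254.2 = -6706.4
Services: 517.8 + 582.1 + 898.7 = 1998.6
Primary income: 206.0 + 346.5 - 276.6 = 275.9
Secondary income: -573.0 + 96.9 = -476.1
Current account = (-6706.4) + 1998.6 + 275.9 + (-476.1) = -4908.0
(Excluded from the current account — capital account: sale of embassy land to a foreign government 42.6, acquisition of foreign patents and trademarks (non-produced assets) 224.4; financial account: purchases of foreign government bonds by domestic residents 1995.0.)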